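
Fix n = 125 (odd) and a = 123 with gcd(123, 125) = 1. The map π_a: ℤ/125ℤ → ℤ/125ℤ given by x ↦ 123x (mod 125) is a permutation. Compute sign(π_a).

Trace 112: π^k(112) = [112, 26, 73, 104, 42, 41, 43] for k=0..6.
Decompose π into cycles: lengths [100, 20, 4, 1] (4 cycles, including the fixed point 0).
Σ(ℓ_i−1) = 125−4 = 121; sign = (−1)^121 = -1.

-1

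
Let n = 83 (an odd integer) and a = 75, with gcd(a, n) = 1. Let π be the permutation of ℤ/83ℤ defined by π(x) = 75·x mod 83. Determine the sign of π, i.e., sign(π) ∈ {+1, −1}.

Start at x=68: 68 → 37 → 36 → 44 → 63 → 77 → 48 → … (one orbit).
Cycle lengths of π_75 on ℤ/83ℤ: [41, 41, 1]; 3 cycles in total.
sign(π) = (−1)^{n − #cycles} = (−1)^{83−3} = (−1)^80 = +1.

+1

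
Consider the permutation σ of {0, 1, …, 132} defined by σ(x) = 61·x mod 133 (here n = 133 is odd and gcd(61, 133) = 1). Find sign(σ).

Orbit of 24 under x↦61x: [24, 1, 61, 130, 83, 9, 17]… (length divides ord_133(61)).
The orbit structure of x ↦ 61x mod 133: 10 orbits of sizes [18, 18, 18, 18, 18, 18, 9, 9, 6, 1].
With 10 cycles on 133 points, sign = (−1)^{133−10} = -1.

-1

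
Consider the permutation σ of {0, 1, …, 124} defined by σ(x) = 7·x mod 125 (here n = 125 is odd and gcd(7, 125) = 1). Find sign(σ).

-1

Start at x=1: 1 → 7 → 49 → 93 → 26 → 57 → 24 → … (one orbit).
12 cycles of lengths [20, 20, 20, 20, 20, 4, 4, 4, 4, 4, 4, 1].
Σ(ℓ_i−1) = 125−12 = 113; sign = (−1)^113 = -1.
Via Zolotarev, sign(π_{7}) = (7|125) = -1.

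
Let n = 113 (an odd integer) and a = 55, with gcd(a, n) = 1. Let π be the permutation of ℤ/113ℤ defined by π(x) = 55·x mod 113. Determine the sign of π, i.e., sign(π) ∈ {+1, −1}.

Trace 85: π^k(85) = [85, 42, 50, 38, 56, 29, 13] for k=0..6.
π_55 has 2 disjoint cycles with lengths [112, 1] on {0,…,112}.
Σ(ℓ_i−1) = 113−2 = 111; sign = (−1)^111 = -1.
Check: (55/113) = -1 by Zolotarev.

-1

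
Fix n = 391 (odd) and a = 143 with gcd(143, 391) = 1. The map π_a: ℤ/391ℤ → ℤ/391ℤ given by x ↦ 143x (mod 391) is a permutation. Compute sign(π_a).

Trace 226: π^k(226) = [226, 256, 245, 236, 122, 242, 198] for k=0..6.
Cycle type of π: 176×2 + 22 + 16 + 1; total 5 cycles.
391 − 5 = 386 transpositions; sign(π) = (−1)^386 = +1.
Zolotarev: (143|391) = +1, matching the cycle-count sign.

+1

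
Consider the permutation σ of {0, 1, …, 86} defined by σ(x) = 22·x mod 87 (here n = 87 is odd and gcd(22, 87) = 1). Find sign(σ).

Start at x=64: 64 → 16 → 4 → 1 → 22 → 49 → 34 → … (one orbit).
Decompose π into cycles: lengths [14, 14, 14, 14, 14, 14, 1, 1, 1] (9 cycles, including the fixed point 0).
87 − 9 = 78 transpositions; sign(π) = (−1)^78 = +1.
(22|87)_J = +1 (Zolotarev's lemma cross-check).

+1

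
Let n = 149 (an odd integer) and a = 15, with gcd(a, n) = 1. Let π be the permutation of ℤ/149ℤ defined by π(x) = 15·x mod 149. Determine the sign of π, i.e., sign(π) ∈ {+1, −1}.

-1

Start at x=37: 37 → 108 → 130 → 13 → 46 → 94 → 69 → … (one orbit).
The orbit structure of x ↦ 15x mod 149: 2 orbits of sizes [148, 1].
2 cycles on 149: each ℓ→(−1)^(ℓ−1), product (−1)^147 = -1.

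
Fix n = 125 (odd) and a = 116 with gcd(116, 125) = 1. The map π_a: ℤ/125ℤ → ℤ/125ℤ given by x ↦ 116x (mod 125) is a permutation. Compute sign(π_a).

+1

Start at x=111: 111 → 1 → 116 → 81 → 21 → 61 → 76 → … (one orbit).
Cycle type of π: 25×4 + 5×4 + 1×5; total 13 cycles.
n − c = 125 − 13 = 112; sign = (−1)^112 = +1.
Check: (116/125) = +1 by Zolotarev.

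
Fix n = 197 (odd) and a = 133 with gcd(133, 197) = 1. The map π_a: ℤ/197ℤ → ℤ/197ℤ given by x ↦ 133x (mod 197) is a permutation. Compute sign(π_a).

Orbit of 172 under x↦133x: [172, 24, 40, 1, 133, 156, 63]… (length divides ord_197(133)).
Cycle lengths of π_133 on ℤ/197ℤ: [49, 49, 49, 49, 1]; 5 cycles in total.
sign(π) = (−1)^{n − #cycles} = (−1)^{197−5} = (−1)^192 = +1.
The Jacobi symbol (133|197) = +1 (Zolotarev) agrees.

+1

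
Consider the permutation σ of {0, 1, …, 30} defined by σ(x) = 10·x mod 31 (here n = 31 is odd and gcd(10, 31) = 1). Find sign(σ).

Start at x=19: 19 → 4 → 9 → 28 → 1 → 10 → 7 → … (one orbit).
π_10 has 3 disjoint cycles with lengths [15, 15, 1] on {0,…,30}.
3 cycles on 31: each ℓ→(−1)^(ℓ−1), product (−1)^28 = +1.
Zolotarev: (10|31) = +1, matching the cycle-count sign.

+1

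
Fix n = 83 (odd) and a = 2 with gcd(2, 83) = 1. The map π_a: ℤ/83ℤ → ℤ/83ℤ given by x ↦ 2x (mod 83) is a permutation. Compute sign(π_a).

-1

Orbit of 49 under x↦2x: [49, 15, 30, 60, 37, 74, 65]… (length divides ord_83(2)).
Cycle type of π: 82 + 1; total 2 cycles.
With 2 cycles on 83 points, sign = (−1)^{83−2} = -1.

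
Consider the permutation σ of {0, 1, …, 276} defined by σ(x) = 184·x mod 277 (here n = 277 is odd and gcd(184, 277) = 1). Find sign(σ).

Orbit of 153 under x↦184x: [153, 175, 68, 47, 61, 144, 181]… (length divides ord_277(184)).
π_184 has 2 disjoint cycles with lengths [276, 1] on {0,…,276}.
With 2 cycles on 277 points, sign = (−1)^{277−2} = -1.

-1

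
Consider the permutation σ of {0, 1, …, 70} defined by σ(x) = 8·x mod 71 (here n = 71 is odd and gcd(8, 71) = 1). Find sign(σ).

+1

Orbit of 37 under x↦8x: [37, 12, 25, 58, 38, 20, 18]… (length divides ord_71(8)).
3 cycles of lengths [35, 35, 1].
71 − 3 = 68 transpositions; sign(π) = (−1)^68 = +1.
Via Zolotarev, sign(π_{8}) = (8|71) = +1.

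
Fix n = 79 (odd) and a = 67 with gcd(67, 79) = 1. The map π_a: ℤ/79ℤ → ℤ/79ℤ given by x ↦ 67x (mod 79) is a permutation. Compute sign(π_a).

+1

Start at x=8: 8 → 62 → 46 → 1 → 67 → 65 → 10 → … (one orbit).
π_67 has 7 disjoint cycles with lengths [13, 13, 13, 13, 13, 13, 1] on {0,…,78}.
7 cycles on 79: each ℓ→(−1)^(ℓ−1), product (−1)^72 = +1.
Zolotarev: (67|79) = +1, matching the cycle-count sign.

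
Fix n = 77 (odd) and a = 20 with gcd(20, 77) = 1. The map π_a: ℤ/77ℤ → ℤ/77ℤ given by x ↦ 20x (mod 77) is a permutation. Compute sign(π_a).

Orbit of 64 under x↦20x: [64, 48, 36, 27, 1, 20, 15]… (length divides ord_77(20)).
Cycle lengths of π_20 on ℤ/77ℤ: [10, 10, 10, 10, 10, 10, 5, 5, 2, 2, 2, 1]; 12 cycles in total.
sign(π) = (−1)^{n − #cycles} = (−1)^{77−12} = (−1)^65 = -1.
Via Zolotarev, sign(π_{20}) = (20|77) = -1.

-1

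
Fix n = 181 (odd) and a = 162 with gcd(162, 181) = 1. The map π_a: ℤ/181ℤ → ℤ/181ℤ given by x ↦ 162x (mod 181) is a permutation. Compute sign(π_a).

-1

Orbit of 19 under x↦162x: [19, 1, 162, 180]… (length divides ord_181(162)).
46 cycles of lengths [4, 4, 4, 4, 4, 4, 4, 4, 4, 4, 4, 4, 4, 4, 4, 4, 4, 4, 4, 4, 4, 4, 4, 4, 4, 4, 4, 4, 4, 4, 4, 4, 4, 4, 4, 4, 4, 4, 4, 4, 4, 4, 4, 4, 4, 1].
n − c = 181 − 46 = 135; sign = (−1)^135 = -1.
Zolotarev: (162|181) = -1, matching the cycle-count sign.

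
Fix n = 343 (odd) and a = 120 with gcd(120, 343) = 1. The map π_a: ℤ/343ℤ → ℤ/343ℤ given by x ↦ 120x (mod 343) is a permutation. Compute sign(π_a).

Trace 36: π^k(36) = [36, 204, 127, 148, 267, 141, 113] for k=0..6.
The orbit structure of x ↦ 120x mod 343: 19 orbits of sizes [49, 49, 49, 49, 49, 49, 7, 7, 7, 7, 7, 7, 1, 1, 1, 1, 1, 1, 1].
sign(π) = (−1)^{n − #cycles} = (−1)^{343−19} = (−1)^324 = +1.

+1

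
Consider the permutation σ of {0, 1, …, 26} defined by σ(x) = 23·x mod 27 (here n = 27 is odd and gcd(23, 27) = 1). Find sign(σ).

-1

Orbit of 26 under x↦23x: [26, 4, 11, 10, 14, 25, 8]… (length divides ord_27(23)).
The orbit structure of x ↦ 23x mod 27: 4 orbits of sizes [18, 6, 2, 1].
With 4 cycles on 27 points, sign = (−1)^{27−4} = -1.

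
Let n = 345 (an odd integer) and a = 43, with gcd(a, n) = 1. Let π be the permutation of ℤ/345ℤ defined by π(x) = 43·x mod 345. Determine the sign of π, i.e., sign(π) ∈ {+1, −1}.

+1

Trace 1: π^k(1) = [1, 43, 124, 157, 196, 148, 154] for k=0..6.
Cycle lengths of π_43 on ℤ/345ℤ: [44, 44, 44, 44, 44, 44, 22, 22, 22, 4, 4, 4, 1, 1, 1]; 15 cycles in total.
sign(π) = (−1)^{n − #cycles} = (−1)^{345−15} = (−1)^330 = +1.
Via Zolotarev, sign(π_{43}) = (43|345) = +1.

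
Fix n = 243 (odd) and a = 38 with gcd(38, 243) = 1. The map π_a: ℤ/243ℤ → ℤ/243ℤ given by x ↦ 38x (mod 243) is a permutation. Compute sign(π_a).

Orbit of 196 under x↦38x: [196, 158, 172, 218, 22, 107, 178]… (length divides ord_243(38)).
6 cycles of lengths [162, 54, 18, 6, 2, 1].
243 − 6 = 237 transpositions; sign(π) = (−1)^237 = -1.

-1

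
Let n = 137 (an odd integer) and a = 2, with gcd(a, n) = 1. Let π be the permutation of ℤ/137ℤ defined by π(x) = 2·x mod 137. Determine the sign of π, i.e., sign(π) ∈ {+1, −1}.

Orbit of 105 under x↦2x: [105, 73, 9, 18, 36, 72, 7]… (length divides ord_137(2)).
The orbit structure of x ↦ 2x mod 137: 3 orbits of sizes [68, 68, 1].
Σ(ℓ_i−1) = 137−3 = 134; sign = (−1)^134 = +1.

+1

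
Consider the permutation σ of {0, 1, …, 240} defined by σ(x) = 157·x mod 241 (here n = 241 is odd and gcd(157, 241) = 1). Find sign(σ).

Start at x=205: 205 → 132 → 239 → 168 → 107 → 170 → 180 → … (one orbit).
Cycle type of π: 240 + 1; total 2 cycles.
n − c = 241 − 2 = 239; sign = (−1)^239 = -1.
Zolotarev: (157|241) = -1, matching the cycle-count sign.

-1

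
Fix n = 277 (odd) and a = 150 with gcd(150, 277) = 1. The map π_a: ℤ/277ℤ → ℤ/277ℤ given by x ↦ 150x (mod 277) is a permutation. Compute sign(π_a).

-1

Start at x=3: 3 → 173 → 189 → 96 → 273 → 231 → 25 → … (one orbit).
Cycle lengths of π_150 on ℤ/277ℤ: [276, 1]; 2 cycles in total.
Σ(ℓ_i−1) = 277−2 = 275; sign = (−1)^275 = -1.
The Jacobi symbol (150|277) = -1 (Zolotarev) agrees.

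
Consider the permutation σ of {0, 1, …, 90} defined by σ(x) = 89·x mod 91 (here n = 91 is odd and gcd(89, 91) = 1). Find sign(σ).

+1

Start at x=74: 74 → 34 → 23 → 45 → 1 → 89 → 4 → … (one orbit).
Decompose π into cycles: lengths [12, 12, 12, 12, 12, 12, 12, 6, 1] (9 cycles, including the fixed point 0).
9 cycles on 91: each ℓ→(−1)^(ℓ−1), product (−1)^82 = +1.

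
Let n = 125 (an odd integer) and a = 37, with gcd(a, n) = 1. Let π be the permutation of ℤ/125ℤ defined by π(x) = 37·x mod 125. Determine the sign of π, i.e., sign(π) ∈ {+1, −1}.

-1

Orbit of 12 under x↦37x: [12, 69, 53, 86, 57, 109, 33]… (length divides ord_125(37)).
The orbit structure of x ↦ 37x mod 125: 4 orbits of sizes [100, 20, 4, 1].
Σ(ℓ_i−1) = 125−4 = 121; sign = (−1)^121 = -1.
Check: (37/125) = -1 by Zolotarev.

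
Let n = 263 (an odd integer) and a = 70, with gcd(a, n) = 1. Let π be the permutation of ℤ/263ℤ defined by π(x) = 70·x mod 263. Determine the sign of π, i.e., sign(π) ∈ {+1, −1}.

Trace 69: π^k(69) = [69, 96, 145, 156, 137, 122, 124] for k=0..6.
Decompose π into cycles: lengths [131, 131, 1] (3 cycles, including the fixed point 0).
263 − 3 = 260 transpositions; sign(π) = (−1)^260 = +1.
Via Zolotarev, sign(π_{70}) = (70|263) = +1.

+1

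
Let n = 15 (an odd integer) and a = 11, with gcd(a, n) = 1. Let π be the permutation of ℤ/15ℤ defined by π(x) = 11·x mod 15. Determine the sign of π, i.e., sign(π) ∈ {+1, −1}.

Orbit of 11 under x↦11x: [11, 1]… (length divides ord_15(11)).
Decompose π into cycles: lengths [2, 2, 2, 2, 2, 1, 1, 1, 1, 1] (10 cycles, including the fixed point 0).
10 cycles on 15: each ℓ→(−1)^(ℓ−1), product (−1)^5 = -1.
Zolotarev: (11|15) = -1, matching the cycle-count sign.

-1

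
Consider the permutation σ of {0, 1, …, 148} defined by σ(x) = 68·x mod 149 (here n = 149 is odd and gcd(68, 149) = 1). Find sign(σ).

Start at x=120: 120 → 114 → 4 → 123 → 20 → 19 → 100 → … (one orbit).
Decompose π into cycles: lengths [74, 74, 1] (3 cycles, including the fixed point 0).
149 − 3 = 146 transpositions; sign(π) = (−1)^146 = +1.
(68|149)_J = +1 (Zolotarev's lemma cross-check).

+1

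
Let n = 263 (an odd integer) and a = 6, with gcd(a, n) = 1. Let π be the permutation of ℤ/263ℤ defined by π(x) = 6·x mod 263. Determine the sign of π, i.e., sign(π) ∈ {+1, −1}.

+1

Orbit of 178 under x↦6x: [178, 16, 96, 50, 37, 222, 17]… (length divides ord_263(6)).
Decompose π into cycles: lengths [131, 131, 1] (3 cycles, including the fixed point 0).
n − c = 263 − 3 = 260; sign = (−1)^260 = +1.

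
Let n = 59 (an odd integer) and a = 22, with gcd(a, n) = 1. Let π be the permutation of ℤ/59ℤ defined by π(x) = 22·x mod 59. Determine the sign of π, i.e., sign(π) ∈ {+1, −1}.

Orbit of 51 under x↦22x: [51, 1, 22, 12, 28, 26, 41]… (length divides ord_59(22)).
Decompose π into cycles: lengths [29, 29, 1] (3 cycles, including the fixed point 0).
Σ(ℓ_i−1) = 59−3 = 56; sign = (−1)^56 = +1.
(22|59)_J = +1 (Zolotarev's lemma cross-check).

+1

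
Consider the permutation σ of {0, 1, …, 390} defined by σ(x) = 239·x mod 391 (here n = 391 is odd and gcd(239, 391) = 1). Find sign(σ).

+1

Start at x=256: 256 → 188 → 358 → 324 → 18 → 1 → 239 → … (one orbit).
π_239 has 51 disjoint cycles with lengths [11, 11, 11, 11, 11, 11, 11, 11, 11, 11, 11, 11, 11, 11, 11, 11, 11, 11, 11, 11, 11, 11, 11, 11, 11, 11, 11, 11, 11, 11, 11, 11, 11, 11, 1, 1, 1, 1, 1, 1, 1, 1, 1, 1, 1, 1, 1, 1, 1, 1, 1] on {0,…,390}.
51 cycles on 391: each ℓ→(−1)^(ℓ−1), product (−1)^340 = +1.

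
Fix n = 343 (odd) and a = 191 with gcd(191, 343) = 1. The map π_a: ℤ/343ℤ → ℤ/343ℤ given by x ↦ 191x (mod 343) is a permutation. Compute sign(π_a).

Orbit of 135 under x↦191x: [135, 60, 141, 177, 193, 162, 72]… (length divides ord_343(191)).
Cycle type of π: 147×2 + 21×2 + 3×2 + 1; total 7 cycles.
n − c = 343 − 7 = 336; sign = (−1)^336 = +1.
Zolotarev: (191|343) = +1, matching the cycle-count sign.

+1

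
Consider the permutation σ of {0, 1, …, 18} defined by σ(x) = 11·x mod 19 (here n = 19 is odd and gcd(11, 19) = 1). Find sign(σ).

+1

Orbit of 1 under x↦11x: [1, 11, 7]… (length divides ord_19(11)).
7 cycles of lengths [3, 3, 3, 3, 3, 3, 1].
7 cycles on 19: each ℓ→(−1)^(ℓ−1), product (−1)^12 = +1.
(11|19)_J = +1 (Zolotarev's lemma cross-check).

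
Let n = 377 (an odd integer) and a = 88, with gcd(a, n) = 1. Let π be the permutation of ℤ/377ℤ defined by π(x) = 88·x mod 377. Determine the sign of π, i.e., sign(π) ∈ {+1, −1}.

+1

Orbit of 233 under x↦88x: [233, 146, 30, 1, 88, 204]… (length divides ord_377(88)).
Cycle lengths of π_88 on ℤ/377ℤ: [6, 6, 6, 6, 6, 6, 6, 6, 6, 6, 6, 6, 6, 6, 6, 6, 6, 6, 6, 6, 6, 6, 6, 6, 6, 6, 6, 6, 6, 6, 6, 6, 6, 6, 6, 6, 6, 6, 6, 6, 6, 6, 6, 6, 6, 6, 6, 6, 6, 6, 6, 6, 6, 6, 6, 6, 6, 6, 1, 1, 1, 1, 1, 1, 1, 1, 1, 1, 1, 1, 1, 1, 1, 1, 1, 1, 1, 1, 1, 1, 1, 1, 1, 1, 1, 1, 1]; 87 cycles in total.
sign(π) = (−1)^{n − #cycles} = (−1)^{377−87} = (−1)^290 = +1.
The Jacobi symbol (88|377) = +1 (Zolotarev) agrees.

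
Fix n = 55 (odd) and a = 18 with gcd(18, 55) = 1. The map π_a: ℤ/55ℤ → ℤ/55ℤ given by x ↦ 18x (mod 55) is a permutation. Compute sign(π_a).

Trace 31: π^k(31) = [31, 8, 34, 7, 16, 13, 14] for k=0..6.
Cycle lengths of π_18 on ℤ/55ℤ: [20, 20, 10, 4, 1]; 5 cycles in total.
Σ(ℓ_i−1) = 55−5 = 50; sign = (−1)^50 = +1.

+1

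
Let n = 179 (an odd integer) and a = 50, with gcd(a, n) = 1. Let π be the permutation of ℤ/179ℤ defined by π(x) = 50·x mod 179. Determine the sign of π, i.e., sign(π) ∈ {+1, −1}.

-1

Trace 50: π^k(50) = [50, 173, 58, 36, 10, 142, 119] for k=0..6.
π_50 has 2 disjoint cycles with lengths [178, 1] on {0,…,178}.
sign(π) = (−1)^{n − #cycles} = (−1)^{179−2} = (−1)^177 = -1.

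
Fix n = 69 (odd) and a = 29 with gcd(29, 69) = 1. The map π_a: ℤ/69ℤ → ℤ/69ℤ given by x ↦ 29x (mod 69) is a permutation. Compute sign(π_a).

Orbit of 29 under x↦29x: [29, 13, 32, 31, 2, 58, 26]… (length divides ord_69(29)).
6 cycles of lengths [22, 22, 11, 11, 2, 1].
With 6 cycles on 69 points, sign = (−1)^{69−6} = -1.

-1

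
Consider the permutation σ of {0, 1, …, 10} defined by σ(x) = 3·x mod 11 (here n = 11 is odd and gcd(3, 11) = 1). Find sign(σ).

Trace 3: π^k(3) = [3, 9, 5, 4, 1] for k=0..4.
Cycle lengths of π_3 on ℤ/11ℤ: [5, 5, 1]; 3 cycles in total.
sign(π) = (−1)^{n − #cycles} = (−1)^{11−3} = (−1)^8 = +1.
(3|11)_J = +1 (Zolotarev's lemma cross-check).

+1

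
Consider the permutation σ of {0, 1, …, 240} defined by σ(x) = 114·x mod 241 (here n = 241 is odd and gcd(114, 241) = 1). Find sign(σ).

Start at x=66: 66 → 53 → 17 → 10 → 176 → 61 → 206 → … (one orbit).
Decompose π into cycles: lengths [240, 1] (2 cycles, including the fixed point 0).
sign(π) = (−1)^{n − #cycles} = (−1)^{241−2} = (−1)^239 = -1.

-1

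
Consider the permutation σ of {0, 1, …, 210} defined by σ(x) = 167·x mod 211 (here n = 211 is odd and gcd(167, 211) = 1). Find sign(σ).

-1

Start at x=12: 12 → 105 → 22 → 87 → 181 → 54 → 156 → … (one orbit).
Decompose π into cycles: lengths [210, 1] (2 cycles, including the fixed point 0).
sign(π) = (−1)^{n − #cycles} = (−1)^{211−2} = (−1)^209 = -1.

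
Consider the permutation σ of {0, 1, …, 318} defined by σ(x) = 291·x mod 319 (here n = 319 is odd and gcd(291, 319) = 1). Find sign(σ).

+1

Trace 59: π^k(59) = [59, 262, 1, 291, 146] for k=0..4.
Decompose π into cycles: lengths [5, 5, 5, 5, 5, 5, 5, 5, 5, 5, 5, 5, 5, 5, 5, 5, 5, 5, 5, 5, 5, 5, 5, 5, 5, 5, 5, 5, 5, 5, 5, 5, 5, 5, 5, 5, 5, 5, 5, 5, 5, 5, 5, 5, 5, 5, 5, 5, 5, 5, 5, 5, 5, 5, 5, 5, 5, 5, 1, 1, 1, 1, 1, 1, 1, 1, 1, 1, 1, 1, 1, 1, 1, 1, 1, 1, 1, 1, 1, 1, 1, 1, 1, 1, 1, 1, 1] (87 cycles, including the fixed point 0).
319 − 87 = 232 transpositions; sign(π) = (−1)^232 = +1.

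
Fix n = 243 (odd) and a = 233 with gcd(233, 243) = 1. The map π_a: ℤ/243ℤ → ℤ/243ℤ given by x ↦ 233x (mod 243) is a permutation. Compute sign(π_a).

-1

Start at x=163: 163 → 71 → 19 → 53 → 199 → 197 → 217 → … (one orbit).
Decompose π into cycles: lengths [54, 54, 54, 18, 18, 18, 6, 6, 6, 2, 2, 2, 2, 1] (14 cycles, including the fixed point 0).
With 14 cycles on 243 points, sign = (−1)^{243−14} = -1.
(233|243)_J = -1 (Zolotarev's lemma cross-check).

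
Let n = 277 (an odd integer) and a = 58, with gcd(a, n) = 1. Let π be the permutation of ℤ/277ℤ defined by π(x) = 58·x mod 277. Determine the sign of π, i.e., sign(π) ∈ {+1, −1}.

-1

Orbit of 234 under x↦58x: [234, 276, 219, 237, 173, 62, 272]… (length divides ord_277(58)).
π_58 has 2 disjoint cycles with lengths [276, 1] on {0,…,276}.
With 2 cycles on 277 points, sign = (−1)^{277−2} = -1.
Check: (58/277) = -1 by Zolotarev.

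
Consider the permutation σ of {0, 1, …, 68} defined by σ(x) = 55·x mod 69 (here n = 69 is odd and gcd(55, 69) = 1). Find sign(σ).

Orbit of 49 under x↦55x: [49, 4, 13, 25, 64, 1, 55]… (length divides ord_69(55)).
Decompose π into cycles: lengths [11, 11, 11, 11, 11, 11, 1, 1, 1] (9 cycles, including the fixed point 0).
69 − 9 = 60 transpositions; sign(π) = (−1)^60 = +1.
Zolotarev: (55|69) = +1, matching the cycle-count sign.

+1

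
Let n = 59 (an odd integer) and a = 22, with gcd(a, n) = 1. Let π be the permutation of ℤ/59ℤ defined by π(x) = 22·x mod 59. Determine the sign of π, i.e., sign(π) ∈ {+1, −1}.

+1

Start at x=35: 35 → 3 → 7 → 36 → 25 → 19 → 5 → … (one orbit).
Cycle type of π: 29×2 + 1; total 3 cycles.
Σ(ℓ_i−1) = 59−3 = 56; sign = (−1)^56 = +1.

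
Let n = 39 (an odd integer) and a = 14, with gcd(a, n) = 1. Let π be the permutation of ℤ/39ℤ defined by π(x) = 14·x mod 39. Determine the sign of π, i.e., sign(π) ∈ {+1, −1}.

Start at x=1: 1 → 14 → 1 (one orbit).
The orbit structure of x ↦ 14x mod 39: 26 orbits of sizes [2, 2, 2, 2, 2, 2, 2, 2, 2, 2, 2, 2, 2, 1, 1, 1, 1, 1, 1, 1, 1, 1, 1, 1, 1, 1].
n − c = 39 − 26 = 13; sign = (−1)^13 = -1.

-1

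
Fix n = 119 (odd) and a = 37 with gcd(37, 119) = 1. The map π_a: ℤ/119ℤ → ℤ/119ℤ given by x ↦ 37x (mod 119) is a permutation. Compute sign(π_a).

-1

Orbit of 79 under x↦37x: [79, 67, 99, 93, 109, 106, 114]… (length divides ord_119(37)).
6 cycles of lengths [48, 48, 16, 3, 3, 1].
6 cycles on 119: each ℓ→(−1)^(ℓ−1), product (−1)^113 = -1.
Via Zolotarev, sign(π_{37}) = (37|119) = -1.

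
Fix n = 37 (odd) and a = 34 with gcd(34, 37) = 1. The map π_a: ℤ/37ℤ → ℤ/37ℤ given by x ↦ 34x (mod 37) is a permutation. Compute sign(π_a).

+1

Start at x=1: 1 → 34 → 9 → 10 → 7 → 16 → 26 → … (one orbit).
Decompose π into cycles: lengths [9, 9, 9, 9, 1] (5 cycles, including the fixed point 0).
37 − 5 = 32 transpositions; sign(π) = (−1)^32 = +1.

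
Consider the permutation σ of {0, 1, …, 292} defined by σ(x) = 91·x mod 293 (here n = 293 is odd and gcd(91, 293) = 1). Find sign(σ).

+1

Orbit of 39 under x↦91x: [39, 33, 73, 197, 54, 226, 56]… (length divides ord_293(91)).
Cycle lengths of π_91 on ℤ/293ℤ: [73, 73, 73, 73, 1]; 5 cycles in total.
Σ(ℓ_i−1) = 293−5 = 288; sign = (−1)^288 = +1.
(91|293)_J = +1 (Zolotarev's lemma cross-check).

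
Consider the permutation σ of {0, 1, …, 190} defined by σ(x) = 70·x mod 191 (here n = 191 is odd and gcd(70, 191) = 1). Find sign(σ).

-1

Orbit of 186 under x↦70x: [186, 32, 139, 180, 185, 153, 14]… (length divides ord_191(70)).
π_70 has 6 disjoint cycles with lengths [38, 38, 38, 38, 38, 1] on {0,…,190}.
sign(π) = (−1)^{n − #cycles} = (−1)^{191−6} = (−1)^185 = -1.
Check: (70/191) = -1 by Zolotarev.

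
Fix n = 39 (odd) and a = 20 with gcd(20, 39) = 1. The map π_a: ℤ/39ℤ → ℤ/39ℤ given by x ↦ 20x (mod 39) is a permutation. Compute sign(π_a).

+1

Trace 11: π^k(11) = [11, 25, 32, 16, 8, 4, 2] for k=0..6.
The orbit structure of x ↦ 20x mod 39: 5 orbits of sizes [12, 12, 12, 2, 1].
n − c = 39 − 5 = 34; sign = (−1)^34 = +1.
Check: (20/39) = +1 by Zolotarev.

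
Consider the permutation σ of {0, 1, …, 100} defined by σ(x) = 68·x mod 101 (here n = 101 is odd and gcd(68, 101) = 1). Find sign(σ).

Trace 97: π^k(97) = [97, 31, 88, 25, 84, 56, 71] for k=0..6.
Cycle type of π: 25×4 + 1; total 5 cycles.
n − c = 101 − 5 = 96; sign = (−1)^96 = +1.
Check: (68/101) = +1 by Zolotarev.

+1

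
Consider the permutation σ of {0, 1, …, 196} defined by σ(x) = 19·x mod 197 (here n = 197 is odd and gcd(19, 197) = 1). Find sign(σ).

+1

Orbit of 164 under x↦19x: [164, 161, 104, 6, 114, 196, 178]… (length divides ord_197(19)).
π_19 has 15 disjoint cycles with lengths [14, 14, 14, 14, 14, 14, 14, 14, 14, 14, 14, 14, 14, 14, 1] on {0,…,196}.
Σ(ℓ_i−1) = 197−15 = 182; sign = (−1)^182 = +1.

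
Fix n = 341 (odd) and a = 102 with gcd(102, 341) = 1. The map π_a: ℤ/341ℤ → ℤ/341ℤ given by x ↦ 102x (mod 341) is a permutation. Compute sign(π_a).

Trace 1: π^k(1) = [1, 102, 174, 16, 268, 56, 256] for k=0..6.
π_102 has 25 disjoint cycles with lengths [15, 15, 15, 15, 15, 15, 15, 15, 15, 15, 15, 15, 15, 15, 15, 15, 15, 15, 15, 15, 15, 15, 5, 5, 1] on {0,…,340}.
With 25 cycles on 341 points, sign = (−1)^{341−25} = +1.
(102|341)_J = +1 (Zolotarev's lemma cross-check).

+1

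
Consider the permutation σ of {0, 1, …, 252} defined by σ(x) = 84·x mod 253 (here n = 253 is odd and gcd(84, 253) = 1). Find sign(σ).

+1

Trace 170: π^k(170) = [170, 112, 47, 153, 202, 17, 163] for k=0..6.
Cycle type of π: 110×2 + 22 + 10 + 1; total 5 cycles.
Σ(ℓ_i−1) = 253−5 = 248; sign = (−1)^248 = +1.
Check: (84/253) = +1 by Zolotarev.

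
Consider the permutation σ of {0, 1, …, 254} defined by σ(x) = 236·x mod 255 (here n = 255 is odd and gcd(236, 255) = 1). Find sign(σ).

-1

Orbit of 236 under x↦236x: [236, 106, 26, 16, 206, 166, 161]… (length divides ord_255(236)).
The orbit structure of x ↦ 236x mod 255: 40 orbits of sizes [8, 8, 8, 8, 8, 8, 8, 8, 8, 8, 8, 8, 8, 8, 8, 8, 8, 8, 8, 8, 8, 8, 8, 8, 8, 8, 8, 8, 8, 8, 2, 2, 2, 2, 2, 1, 1, 1, 1, 1].
Σ(ℓ_i−1) = 255−40 = 215; sign = (−1)^215 = -1.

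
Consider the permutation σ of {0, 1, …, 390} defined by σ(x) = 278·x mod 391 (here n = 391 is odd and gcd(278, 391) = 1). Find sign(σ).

-1

Start at x=173: 173 → 1 → 278 → 257 → 284 → 361 → 262 → … (one orbit).
The orbit structure of x ↦ 278x mod 391: 6 orbits of sizes [176, 176, 16, 11, 11, 1].
391 − 6 = 385 transpositions; sign(π) = (−1)^385 = -1.
The Jacobi symbol (278|391) = -1 (Zolotarev) agrees.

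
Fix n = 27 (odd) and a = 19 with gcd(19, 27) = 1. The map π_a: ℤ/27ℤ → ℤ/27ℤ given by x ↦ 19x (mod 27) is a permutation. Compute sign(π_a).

Orbit of 10 under x↦19x: [10, 1, 19]… (length divides ord_27(19)).
Cycle lengths of π_19 on ℤ/27ℤ: [3, 3, 3, 3, 3, 3, 1, 1, 1, 1, 1, 1, 1, 1, 1]; 15 cycles in total.
n − c = 27 − 15 = 12; sign = (−1)^12 = +1.
Via Zolotarev, sign(π_{19}) = (19|27) = +1.

+1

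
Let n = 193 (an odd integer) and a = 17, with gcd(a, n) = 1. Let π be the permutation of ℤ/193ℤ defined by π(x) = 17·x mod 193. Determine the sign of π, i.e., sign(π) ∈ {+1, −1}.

Trace 175: π^k(175) = [175, 80, 9, 153, 92, 20, 147] for k=0..6.
2 cycles of lengths [192, 1].
2 cycles on 193: each ℓ→(−1)^(ℓ−1), product (−1)^191 = -1.

-1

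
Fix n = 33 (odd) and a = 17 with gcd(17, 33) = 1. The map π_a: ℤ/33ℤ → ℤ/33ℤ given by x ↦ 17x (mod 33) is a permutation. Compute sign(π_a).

+1

Start at x=2: 2 → 1 → 17 → 25 → 29 → 31 → 32 → … (one orbit).
Cycle type of π: 10×3 + 2 + 1; total 5 cycles.
With 5 cycles on 33 points, sign = (−1)^{33−5} = +1.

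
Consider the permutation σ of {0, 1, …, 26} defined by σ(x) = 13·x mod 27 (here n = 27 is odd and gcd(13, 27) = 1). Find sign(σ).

Start at x=22: 22 → 16 → 19 → 4 → 25 → 1 → 13 → … (one orbit).
Cycle lengths of π_13 on ℤ/27ℤ: [9, 9, 3, 3, 1, 1, 1]; 7 cycles in total.
7 cycles on 27: each ℓ→(−1)^(ℓ−1), product (−1)^20 = +1.

+1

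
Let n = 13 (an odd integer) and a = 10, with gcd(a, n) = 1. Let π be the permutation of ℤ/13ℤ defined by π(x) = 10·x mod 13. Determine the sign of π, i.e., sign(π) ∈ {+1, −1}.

Start at x=3: 3 → 4 → 1 → 10 → 9 → 12 → 3 (one orbit).
3 cycles of lengths [6, 6, 1].
n − c = 13 − 3 = 10; sign = (−1)^10 = +1.
Zolotarev: (10|13) = +1, matching the cycle-count sign.

+1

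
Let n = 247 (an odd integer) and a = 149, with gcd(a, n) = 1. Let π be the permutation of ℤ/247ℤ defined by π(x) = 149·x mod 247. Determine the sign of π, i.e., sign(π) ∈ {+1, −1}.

Start at x=237: 237 → 239 → 43 → 232 → 235 → 188 → 101 → … (one orbit).
π_149 has 10 disjoint cycles with lengths [36, 36, 36, 36, 36, 36, 12, 9, 9, 1] on {0,…,246}.
247 − 10 = 237 transpositions; sign(π) = (−1)^237 = -1.
Zolotarev: (149|247) = -1, matching the cycle-count sign.

-1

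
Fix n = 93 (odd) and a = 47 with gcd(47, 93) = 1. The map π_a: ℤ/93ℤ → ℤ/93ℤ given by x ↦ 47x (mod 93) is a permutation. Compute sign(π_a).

Start at x=35: 35 → 64 → 32 → 16 → 8 → 4 → 2 → … (one orbit).
Cycle lengths of π_47 on ℤ/93ℤ: [10, 10, 10, 10, 10, 10, 5, 5, 5, 5, 5, 5, 2, 1]; 14 cycles in total.
sign(π) = (−1)^{n − #cycles} = (−1)^{93−14} = (−1)^79 = -1.

-1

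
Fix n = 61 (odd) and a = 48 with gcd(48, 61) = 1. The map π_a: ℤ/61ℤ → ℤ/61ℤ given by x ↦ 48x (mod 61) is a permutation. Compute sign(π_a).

Orbit of 1 under x↦48x: [1, 48, 47, 60, 13, 14]… (length divides ord_61(48)).
Cycle type of π: 6×10 + 1; total 11 cycles.
With 11 cycles on 61 points, sign = (−1)^{61−11} = +1.
Zolotarev: (48|61) = +1, matching the cycle-count sign.

+1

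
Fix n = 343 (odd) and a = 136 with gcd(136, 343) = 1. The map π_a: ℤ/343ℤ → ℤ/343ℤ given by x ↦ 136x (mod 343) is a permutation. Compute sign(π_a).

Orbit of 234 under x↦136x: [234, 268, 90, 235, 61, 64, 129]… (length divides ord_343(136)).
4 cycles of lengths [294, 42, 6, 1].
With 4 cycles on 343 points, sign = (−1)^{343−4} = -1.

-1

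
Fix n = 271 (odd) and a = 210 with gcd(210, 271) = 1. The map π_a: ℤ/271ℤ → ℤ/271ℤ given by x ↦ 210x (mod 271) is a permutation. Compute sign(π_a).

-1

Start at x=20: 20 → 135 → 166 → 172 → 77 → 181 → 70 → … (one orbit).
Decompose π into cycles: lengths [270, 1] (2 cycles, including the fixed point 0).
Σ(ℓ_i−1) = 271−2 = 269; sign = (−1)^269 = -1.
Zolotarev: (210|271) = -1, matching the cycle-count sign.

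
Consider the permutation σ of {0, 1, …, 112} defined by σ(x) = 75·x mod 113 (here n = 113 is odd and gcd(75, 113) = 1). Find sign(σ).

-1

Start at x=26: 26 → 29 → 28 → 66 → 91 → 45 → 98 → … (one orbit).
Cycle lengths of π_75 on ℤ/113ℤ: [112, 1]; 2 cycles in total.
113 − 2 = 111 transpositions; sign(π) = (−1)^111 = -1.
(75|113)_J = -1 (Zolotarev's lemma cross-check).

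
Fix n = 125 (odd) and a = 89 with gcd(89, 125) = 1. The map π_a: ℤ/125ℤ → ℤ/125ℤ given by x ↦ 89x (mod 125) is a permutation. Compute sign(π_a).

+1

Trace 44: π^k(44) = [44, 41, 24, 11, 104, 6, 34] for k=0..6.
The orbit structure of x ↦ 89x mod 125: 7 orbits of sizes [50, 50, 10, 10, 2, 2, 1].
Σ(ℓ_i−1) = 125−7 = 118; sign = (−1)^118 = +1.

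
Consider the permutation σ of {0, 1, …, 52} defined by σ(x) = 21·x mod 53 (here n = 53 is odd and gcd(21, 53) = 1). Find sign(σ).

-1

Orbit of 50 under x↦21x: [50, 43, 2, 42, 34, 25, 48]… (length divides ord_53(21)).
π_21 has 2 disjoint cycles with lengths [52, 1] on {0,…,52}.
Σ(ℓ_i−1) = 53−2 = 51; sign = (−1)^51 = -1.
Via Zolotarev, sign(π_{21}) = (21|53) = -1.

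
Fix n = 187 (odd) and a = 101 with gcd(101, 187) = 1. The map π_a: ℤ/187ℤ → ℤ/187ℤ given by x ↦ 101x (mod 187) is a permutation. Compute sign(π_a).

Orbit of 69 under x↦101x: [69, 50, 1, 101, 103, 118, 137]… (length divides ord_187(101)).
Decompose π into cycles: lengths [10, 10, 10, 10, 10, 10, 10, 10, 10, 10, 10, 10, 10, 10, 10, 10, 10, 2, 2, 2, 2, 2, 2, 2, 2, 1] (26 cycles, including the fixed point 0).
n − c = 187 − 26 = 161; sign = (−1)^161 = -1.
The Jacobi symbol (101|187) = -1 (Zolotarev) agrees.

-1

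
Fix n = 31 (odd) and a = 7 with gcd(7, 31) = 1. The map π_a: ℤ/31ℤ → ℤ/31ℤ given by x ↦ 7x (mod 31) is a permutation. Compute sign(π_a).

+1

Start at x=18: 18 → 2 → 14 → 5 → 4 → 28 → 10 → … (one orbit).
π_7 has 3 disjoint cycles with lengths [15, 15, 1] on {0,…,30}.
n − c = 31 − 3 = 28; sign = (−1)^28 = +1.
The Jacobi symbol (7|31) = +1 (Zolotarev) agrees.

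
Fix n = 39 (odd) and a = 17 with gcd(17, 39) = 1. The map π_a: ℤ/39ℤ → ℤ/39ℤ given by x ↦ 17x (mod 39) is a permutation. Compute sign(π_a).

-1

Trace 1: π^k(1) = [1, 17, 16, 38, 22, 23] for k=0..5.
Decompose π into cycles: lengths [6, 6, 6, 6, 6, 6, 2, 1] (8 cycles, including the fixed point 0).
With 8 cycles on 39 points, sign = (−1)^{39−8} = -1.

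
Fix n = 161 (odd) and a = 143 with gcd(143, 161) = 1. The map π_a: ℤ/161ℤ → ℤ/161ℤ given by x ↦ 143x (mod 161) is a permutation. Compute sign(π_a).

+1

Orbit of 90 under x↦143x: [90, 151, 19, 141, 38, 121, 76]… (length divides ord_161(143)).
π_143 has 5 disjoint cycles with lengths [66, 66, 22, 6, 1] on {0,…,160}.
sign(π) = (−1)^{n − #cycles} = (−1)^{161−5} = (−1)^156 = +1.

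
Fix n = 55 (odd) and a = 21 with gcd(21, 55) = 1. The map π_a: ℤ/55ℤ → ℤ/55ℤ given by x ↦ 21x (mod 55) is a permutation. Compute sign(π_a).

Trace 21: π^k(21) = [21, 1] for k=0..1.
The orbit structure of x ↦ 21x mod 55: 30 orbits of sizes [2, 2, 2, 2, 2, 2, 2, 2, 2, 2, 2, 2, 2, 2, 2, 2, 2, 2, 2, 2, 2, 2, 2, 2, 2, 1, 1, 1, 1, 1].
n − c = 55 − 30 = 25; sign = (−1)^25 = -1.
Zolotarev: (21|55) = -1, matching the cycle-count sign.

-1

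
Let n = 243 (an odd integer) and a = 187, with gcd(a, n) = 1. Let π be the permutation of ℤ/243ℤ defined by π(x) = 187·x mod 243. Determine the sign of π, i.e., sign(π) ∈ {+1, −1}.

+1

Start at x=205: 205 → 184 → 145 → 142 → 67 → 136 → 160 → … (one orbit).
Cycle type of π: 81×2 + 27×2 + 9×2 + 3×2 + 1×3; total 11 cycles.
n − c = 243 − 11 = 232; sign = (−1)^232 = +1.
Zolotarev: (187|243) = +1, matching the cycle-count sign.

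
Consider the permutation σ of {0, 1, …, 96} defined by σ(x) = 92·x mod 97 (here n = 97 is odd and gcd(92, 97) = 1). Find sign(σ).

-1

Orbit of 7 under x↦92x: [7, 62, 78, 95, 10, 47, 56]… (length divides ord_97(92)).
The orbit structure of x ↦ 92x mod 97: 2 orbits of sizes [96, 1].
With 2 cycles on 97 points, sign = (−1)^{97−2} = -1.
Via Zolotarev, sign(π_{92}) = (92|97) = -1.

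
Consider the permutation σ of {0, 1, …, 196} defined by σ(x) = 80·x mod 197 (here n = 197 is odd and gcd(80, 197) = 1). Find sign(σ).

-1

Orbit of 71 under x↦80x: [71, 164, 118, 181, 99, 40, 48]… (length divides ord_197(80)).
The orbit structure of x ↦ 80x mod 197: 2 orbits of sizes [196, 1].
With 2 cycles on 197 points, sign = (−1)^{197−2} = -1.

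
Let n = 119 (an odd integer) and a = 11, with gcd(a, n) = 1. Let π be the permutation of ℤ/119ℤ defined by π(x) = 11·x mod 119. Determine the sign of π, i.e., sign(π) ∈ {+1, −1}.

Orbit of 44 under x↦11x: [44, 8, 88, 16, 57, 32, 114]… (length divides ord_119(11)).
π_11 has 6 disjoint cycles with lengths [48, 48, 16, 3, 3, 1] on {0,…,118}.
6 cycles on 119: each ℓ→(−1)^(ℓ−1), product (−1)^113 = -1.

-1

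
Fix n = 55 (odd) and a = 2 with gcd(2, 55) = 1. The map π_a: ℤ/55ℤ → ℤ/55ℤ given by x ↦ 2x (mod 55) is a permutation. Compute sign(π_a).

+1

Orbit of 9 under x↦2x: [9, 18, 36, 17, 34, 13, 26]… (length divides ord_55(2)).
Cycle lengths of π_2 on ℤ/55ℤ: [20, 20, 10, 4, 1]; 5 cycles in total.
Σ(ℓ_i−1) = 55−5 = 50; sign = (−1)^50 = +1.
Zolotarev: (2|55) = +1, matching the cycle-count sign.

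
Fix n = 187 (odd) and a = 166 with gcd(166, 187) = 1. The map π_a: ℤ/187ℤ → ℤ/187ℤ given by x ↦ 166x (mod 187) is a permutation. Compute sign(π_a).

+1

Trace 67: π^k(67) = [67, 89, 1, 166] for k=0..3.
Decompose π into cycles: lengths [4, 4, 4, 4, 4, 4, 4, 4, 4, 4, 4, 4, 4, 4, 4, 4, 4, 4, 4, 4, 4, 4, 4, 4, 4, 4, 4, 4, 4, 4, 4, 4, 4, 4, 4, 4, 4, 4, 4, 4, 4, 4, 4, 4, 1, 1, 1, 1, 1, 1, 1, 1, 1, 1, 1] (55 cycles, including the fixed point 0).
187 − 55 = 132 transpositions; sign(π) = (−1)^132 = +1.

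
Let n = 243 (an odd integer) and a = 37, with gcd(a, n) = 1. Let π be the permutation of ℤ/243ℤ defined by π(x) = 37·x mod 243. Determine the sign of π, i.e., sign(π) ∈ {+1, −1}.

Orbit of 10 under x↦37x: [10, 127, 82, 118, 235, 190, 226]… (length divides ord_243(37)).
Decompose π into cycles: lengths [27, 27, 27, 27, 27, 27, 9, 9, 9, 9, 9, 9, 3, 3, 3, 3, 3, 3, 1, 1, 1, 1, 1, 1, 1, 1, 1] (27 cycles, including the fixed point 0).
sign(π) = (−1)^{n − #cycles} = (−1)^{243−27} = (−1)^216 = +1.
The Jacobi symbol (37|243) = +1 (Zolotarev) agrees.

+1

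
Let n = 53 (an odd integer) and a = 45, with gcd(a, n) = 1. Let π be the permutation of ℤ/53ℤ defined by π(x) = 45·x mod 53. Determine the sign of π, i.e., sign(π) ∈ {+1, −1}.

Start at x=35: 35 → 38 → 14 → 47 → 48 → 40 → 51 → … (one orbit).
2 cycles of lengths [52, 1].
53 − 2 = 51 transpositions; sign(π) = (−1)^51 = -1.

-1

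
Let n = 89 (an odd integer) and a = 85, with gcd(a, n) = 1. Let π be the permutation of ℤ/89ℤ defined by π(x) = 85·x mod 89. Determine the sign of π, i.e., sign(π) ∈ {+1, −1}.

+1

Orbit of 16 under x↦85x: [16, 25, 78, 44, 2, 81, 32]… (length divides ord_89(85)).
π_85 has 5 disjoint cycles with lengths [22, 22, 22, 22, 1] on {0,…,88}.
n − c = 89 − 5 = 84; sign = (−1)^84 = +1.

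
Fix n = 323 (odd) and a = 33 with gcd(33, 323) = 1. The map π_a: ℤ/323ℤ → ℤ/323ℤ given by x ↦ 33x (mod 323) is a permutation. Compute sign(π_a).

Start at x=137: 137 → 322 → 290 → 203 → 239 → 135 → 256 → … (one orbit).
π_33 has 26 disjoint cycles with lengths [18, 18, 18, 18, 18, 18, 18, 18, 18, 18, 18, 18, 18, 18, 18, 18, 18, 2, 2, 2, 2, 2, 2, 2, 2, 1] on {0,…,322}.
sign(π) = (−1)^{n − #cycles} = (−1)^{323−26} = (−1)^297 = -1.
(33|323)_J = -1 (Zolotarev's lemma cross-check).

-1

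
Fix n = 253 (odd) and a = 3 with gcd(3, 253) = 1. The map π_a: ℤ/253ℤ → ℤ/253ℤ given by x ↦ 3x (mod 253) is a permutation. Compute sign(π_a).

+1

Trace 64: π^k(64) = [64, 192, 70, 210, 124, 119, 104] for k=0..6.
Cycle lengths of π_3 on ℤ/253ℤ: [55, 55, 55, 55, 11, 11, 5, 5, 1]; 9 cycles in total.
253 − 9 = 244 transpositions; sign(π) = (−1)^244 = +1.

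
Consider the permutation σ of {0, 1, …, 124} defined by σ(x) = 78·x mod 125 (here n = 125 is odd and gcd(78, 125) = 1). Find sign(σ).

Start at x=76: 76 → 53 → 9 → 77 → 6 → 93 → 4 → … (one orbit).
Cycle type of π: 100 + 20 + 4 + 1; total 4 cycles.
sign(π) = (−1)^{n − #cycles} = (−1)^{125−4} = (−1)^121 = -1.

-1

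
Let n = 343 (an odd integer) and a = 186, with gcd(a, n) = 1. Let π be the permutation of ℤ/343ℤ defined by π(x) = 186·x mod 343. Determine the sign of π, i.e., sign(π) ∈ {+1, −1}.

+1

Orbit of 86 under x↦186x: [86, 218, 74, 44, 295, 333, 198]… (length divides ord_343(186)).
Decompose π into cycles: lengths [147, 147, 21, 21, 3, 3, 1] (7 cycles, including the fixed point 0).
Σ(ℓ_i−1) = 343−7 = 336; sign = (−1)^336 = +1.
Via Zolotarev, sign(π_{186}) = (186|343) = +1.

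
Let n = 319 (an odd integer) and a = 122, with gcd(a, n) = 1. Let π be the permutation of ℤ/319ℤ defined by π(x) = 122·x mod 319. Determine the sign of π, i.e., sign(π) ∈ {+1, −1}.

Trace 265: π^k(265) = [265, 111, 144, 23, 254, 45, 67] for k=0..6.
33 cycles of lengths [14, 14, 14, 14, 14, 14, 14, 14, 14, 14, 14, 14, 14, 14, 14, 14, 14, 14, 14, 14, 14, 14, 1, 1, 1, 1, 1, 1, 1, 1, 1, 1, 1].
sign(π) = (−1)^{n − #cycles} = (−1)^{319−33} = (−1)^286 = +1.

+1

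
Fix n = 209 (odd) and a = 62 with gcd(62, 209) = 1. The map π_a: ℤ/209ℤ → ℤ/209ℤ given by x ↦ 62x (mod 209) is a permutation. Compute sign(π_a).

Orbit of 93 under x↦62x: [93, 123, 102, 54, 4, 39, 119]… (length divides ord_209(62)).
Cycle type of π: 90×2 + 10 + 9×2 + 1; total 6 cycles.
sign(π) = (−1)^{n − #cycles} = (−1)^{209−6} = (−1)^203 = -1.
Zolotarev: (62|209) = -1, matching the cycle-count sign.

-1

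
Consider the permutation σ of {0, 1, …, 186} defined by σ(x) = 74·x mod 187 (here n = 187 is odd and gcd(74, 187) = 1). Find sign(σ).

+1

Orbit of 25 under x↦74x: [25, 167, 16, 62, 100, 107, 64]… (length divides ord_187(74)).
Cycle lengths of π_74 on ℤ/187ℤ: [80, 80, 16, 10, 1]; 5 cycles in total.
With 5 cycles on 187 points, sign = (−1)^{187−5} = +1.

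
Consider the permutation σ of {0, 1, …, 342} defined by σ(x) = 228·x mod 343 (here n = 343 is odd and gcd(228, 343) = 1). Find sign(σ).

+1

Trace 253: π^k(253) = [253, 60, 303, 141, 249, 177, 225] for k=0..6.
7 cycles of lengths [147, 147, 21, 21, 3, 3, 1].
7 cycles on 343: each ℓ→(−1)^(ℓ−1), product (−1)^336 = +1.
Via Zolotarev, sign(π_{228}) = (228|343) = +1.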